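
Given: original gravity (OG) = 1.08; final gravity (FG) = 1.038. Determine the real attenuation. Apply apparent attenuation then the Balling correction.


AA = (OG−FG)/(OG−1)·100;  RA = AA·0.8192
AA = (1.08 − 1.038)/(1.08 − 1)·100 = 52.5000
RA = 52.5000·0.8192

43.0080 %


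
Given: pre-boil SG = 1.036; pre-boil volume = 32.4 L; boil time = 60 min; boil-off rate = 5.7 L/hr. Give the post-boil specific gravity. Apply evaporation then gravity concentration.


V_post = V_pre − rate·(t/60);  SG_post = 1 + (SG_pre−1)·V_pre/V_post
V_post = 32.4 − 5.7·(60/60) = 26.7000
SG_post = 1 + (1.036 − 1)·32.4/26.7000

1.0437


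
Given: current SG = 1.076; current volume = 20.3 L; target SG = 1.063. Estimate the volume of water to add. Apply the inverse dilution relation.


V_water = V·((SG_curr − 1)/(SG_target − 1) − 1)
V_water = 20.3·((1.076 − 1)/(1.063 − 1) − 1)

4.1889 L


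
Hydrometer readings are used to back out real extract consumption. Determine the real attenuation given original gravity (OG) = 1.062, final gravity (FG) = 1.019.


AA = (OG−FG)/(OG−1)·100;  RA = AA·0.8192
AA = (1.062 − 1.019)/(1.062 − 1)·100 = 69.3548
RA = 69.3548·0.8192

56.8155 %


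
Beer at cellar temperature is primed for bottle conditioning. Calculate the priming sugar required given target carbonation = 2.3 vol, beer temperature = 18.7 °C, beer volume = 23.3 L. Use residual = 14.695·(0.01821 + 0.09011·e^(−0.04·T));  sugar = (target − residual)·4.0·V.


residual = 14.695·(0.01821 + 0.09011·e^(−0.04·18.7)) = 0.8943
sugar = (2.3 − 0.8943)·4.0·23.3

131.0075 g


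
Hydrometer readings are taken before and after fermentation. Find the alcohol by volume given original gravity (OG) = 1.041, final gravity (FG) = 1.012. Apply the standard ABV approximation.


ABV = (OG − FG) · 131.25
ABV = (1.041 − 1.012) · 131.25

3.8062 % ABV


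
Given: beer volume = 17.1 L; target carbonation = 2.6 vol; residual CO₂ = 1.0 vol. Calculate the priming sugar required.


sugar = (target − residual)·4.0·V
sugar = (2.6 − 1.0)·4.0·17.1

109.4400 g


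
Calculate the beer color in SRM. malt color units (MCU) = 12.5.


SRM = 1.4922 · MCU^0.6859
SRM = 1.4922 · 12.5^0.6859

8.4372 SRM


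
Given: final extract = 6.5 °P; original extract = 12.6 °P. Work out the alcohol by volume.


SG = 259/(259 − P);  ABV = (OG − FG)·131.25
OG = 259/(259 − 12.6) = 1.0511
FG = 259/(259 − 6.5) = 1.0257
ABV = (1.0511 − 1.0257)·131.25

3.3329 % ABV


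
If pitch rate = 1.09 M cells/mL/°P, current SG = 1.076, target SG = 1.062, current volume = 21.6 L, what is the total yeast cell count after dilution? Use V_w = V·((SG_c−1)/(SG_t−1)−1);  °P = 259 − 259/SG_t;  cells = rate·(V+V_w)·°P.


V_w = 21.6·((1.076−1)/(1.062−1)−1) = 4.8774
V_final = 21.6 + 4.8774 = 26.4774
°P = 259 − 259/1.062 = 15.1205
cells = 1.09·26.4774·15.1205

436.3843 billion cells


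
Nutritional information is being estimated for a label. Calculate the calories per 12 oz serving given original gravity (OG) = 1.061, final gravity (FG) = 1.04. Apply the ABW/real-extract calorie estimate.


ABW = (OG−FG)·131.25·0.79/FG;  °P = 259 − 259/SG (for OG→OE and FG→AE);  RE = 0.1808·OE + 0.8192·AE;  Cal = (6.9·ABW + 4·(RE−0.1))·FG·3.55
ABW = (1.061 − 1.04)·131.25·0.79/1.04 = 2.0937
OE = 259 − 259/1.061 = 14.8907 °P
AE = 259 − 259/1.04 = 9.9615 °P
RE = 0.1808·14.8907 + 0.8192·9.9615 = 10.8527 °P
Cal = (6.9·2.0937 + 4·(10.8527−0.1))·1.04·3.55

212.1326 kcal


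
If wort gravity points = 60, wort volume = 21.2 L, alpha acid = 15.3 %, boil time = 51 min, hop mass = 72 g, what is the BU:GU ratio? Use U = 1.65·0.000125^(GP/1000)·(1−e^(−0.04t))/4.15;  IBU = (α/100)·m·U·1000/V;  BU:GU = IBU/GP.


U = 1.65·0.000125^(60/1000)·(1−e^(−0.04·51))/4.15 = 0.2017
IBU = (15.3/100)·72·0.2017·1000/21.2 = 104.8198
BU:GU = 104.8198/60

1.7470


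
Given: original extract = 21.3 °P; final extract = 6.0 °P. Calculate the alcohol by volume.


SG = 259/(259 − P);  ABV = (OG − FG)·131.25
OG = 259/(259 − 21.3) = 1.0896
FG = 259/(259 − 6.0) = 1.0237
ABV = (1.0896 − 1.0237)·131.25

8.6485 % ABV


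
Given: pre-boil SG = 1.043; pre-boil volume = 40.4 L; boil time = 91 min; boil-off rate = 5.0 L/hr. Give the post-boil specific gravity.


V_post = V_pre − rate·(t/60);  SG_post = 1 + (SG_pre−1)·V_pre/V_post
V_post = 40.4 − 5.0·(91/60) = 32.8167
SG_post = 1 + (1.043 − 1)·40.4/32.8167

1.0529


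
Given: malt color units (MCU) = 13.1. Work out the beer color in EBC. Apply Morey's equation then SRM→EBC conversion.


SRM = 1.4922·MCU^0.6859;  EBC = SRM·1.97
SRM = 1.4922·13.1^0.6859 = 8.7129
EBC = 8.7129·1.97

17.1644 EBC


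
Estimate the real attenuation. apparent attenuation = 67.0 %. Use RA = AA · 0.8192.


RA = 67.0 · 0.8192

54.8864 %


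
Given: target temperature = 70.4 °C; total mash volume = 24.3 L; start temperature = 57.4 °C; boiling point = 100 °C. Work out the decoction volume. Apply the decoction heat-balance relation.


V_dec = V_total·(T_target − T_start)/(T_boil − T_start)
V_dec = 24.3·(70.4 − 57.4)/(100 − 57.4)

7.4155 L


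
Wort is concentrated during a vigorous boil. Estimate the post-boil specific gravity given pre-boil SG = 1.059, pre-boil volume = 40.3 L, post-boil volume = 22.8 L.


SG_post = 1 + (SG_pre − 1)·V_pre/V_post
pts_pre = (1.059 − 1)·1000 = 59.0000
pts_post = 59.0000·40.3/22.8 = 104.2851
SG_post = 1 + 104.2851/1000

1.1043


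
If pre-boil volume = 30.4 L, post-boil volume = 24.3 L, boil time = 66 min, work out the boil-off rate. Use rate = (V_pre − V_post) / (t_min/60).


rate = (30.4 − 24.3) / (66/60)

5.5455 L/hr


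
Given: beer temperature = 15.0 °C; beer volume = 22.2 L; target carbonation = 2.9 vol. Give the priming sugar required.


residual = 14.695·(0.01821 + 0.09011·e^(−0.04·T));  sugar = (target − residual)·4.0·V
residual = 14.695·(0.01821 + 0.09011·e^(−0.04·15.0)) = 0.9943
sugar = (2.9 − 0.9943)·4.0·22.2

169.2249 g


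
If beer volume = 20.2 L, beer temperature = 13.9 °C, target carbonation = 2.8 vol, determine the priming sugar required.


residual = 14.695·(0.01821 + 0.09011·e^(−0.04·T));  sugar = (target − residual)·4.0·V
residual = 14.695·(0.01821 + 0.09011·e^(−0.04·13.9)) = 1.0270
sugar = (2.8 − 1.0270)·4.0·20.2

143.2581 g


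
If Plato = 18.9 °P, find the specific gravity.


SG = 259/(259 − P)
SG = 259/(259 − 18.9)

1.0787


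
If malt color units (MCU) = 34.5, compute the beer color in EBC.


SRM = 1.4922·MCU^0.6859;  EBC = SRM·1.97
SRM = 1.4922·34.5^0.6859 = 16.9284
EBC = 16.9284·1.97

33.3490 EBC


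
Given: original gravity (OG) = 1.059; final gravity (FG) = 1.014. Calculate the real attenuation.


AA = (OG−FG)/(OG−1)·100;  RA = AA·0.8192
AA = (1.059 − 1.014)/(1.059 − 1)·100 = 76.2712
RA = 76.2712·0.8192

62.4814 %


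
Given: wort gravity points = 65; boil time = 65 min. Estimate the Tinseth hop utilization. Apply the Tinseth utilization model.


U = 1.65·0.000125^(GP/1000) · (1 − e^(−0.04·t))/4.15
bigness = 1.65·0.000125^(65/1000) = 0.9200
boil_factor = (1 − e^(−0.04·65))/4.15 = 0.2231
U = 0.9200 · 0.2231

0.2052


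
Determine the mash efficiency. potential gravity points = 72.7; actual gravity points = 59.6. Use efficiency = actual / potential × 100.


efficiency = 59.6 / 72.7 × 100

81.9807 %


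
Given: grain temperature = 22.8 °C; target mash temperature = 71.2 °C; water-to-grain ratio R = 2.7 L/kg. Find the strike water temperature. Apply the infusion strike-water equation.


T_strike = (0.41/R)·(T_mash − T_grain) + T_mash
T_strike = (0.41/2.7)·(71.2 − 22.8) + 71.2

78.5496 °C


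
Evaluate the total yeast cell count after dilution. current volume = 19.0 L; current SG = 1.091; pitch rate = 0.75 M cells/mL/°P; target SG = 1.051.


V_w = V·((SG_c−1)/(SG_t−1)−1);  °P = 259 − 259/SG_t;  cells = rate·(V+V_w)·°P
V_w = 19.0·((1.091−1)/(1.051−1)−1) = 14.9020
V_final = 19.0 + 14.9020 = 33.9020
°P = 259 − 259/1.051 = 12.5680
cells = 0.75·33.9020·12.5680

319.5607 billion cells


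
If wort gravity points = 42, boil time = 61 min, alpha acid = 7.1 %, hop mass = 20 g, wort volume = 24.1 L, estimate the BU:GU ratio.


U = 1.65·0.000125^(GP/1000)·(1−e^(−0.04t))/4.15;  IBU = (α/100)·m·U·1000/V;  BU:GU = IBU/GP
U = 1.65·0.000125^(42/1000)·(1−e^(−0.04·61))/4.15 = 0.2488
IBU = (7.1/100)·20·0.2488·1000/24.1 = 14.6613
BU:GU = 14.6613/42

0.3491


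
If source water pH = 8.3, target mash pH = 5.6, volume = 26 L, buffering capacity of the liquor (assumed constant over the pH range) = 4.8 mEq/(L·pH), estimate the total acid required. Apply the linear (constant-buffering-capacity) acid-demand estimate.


acid = buffering capacity · (pH_source − pH_target) · V
acid = 4.8 · (8.3 − 5.6) · 26

336.9600 mEq


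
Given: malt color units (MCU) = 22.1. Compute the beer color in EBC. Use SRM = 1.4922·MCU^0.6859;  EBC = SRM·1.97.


SRM = 1.4922·22.1^0.6859 = 12.4723
EBC = 12.4723·1.97

24.5704 EBC


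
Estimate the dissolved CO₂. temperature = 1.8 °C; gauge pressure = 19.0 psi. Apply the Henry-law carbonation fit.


vols = (P + 14.695)·(0.01821 + 0.09011·e^(−0.04·T))
vols = (19.0 + 14.695)·(0.01821 + 0.09011·e^(−0.04·1.8))

3.4389 volumes


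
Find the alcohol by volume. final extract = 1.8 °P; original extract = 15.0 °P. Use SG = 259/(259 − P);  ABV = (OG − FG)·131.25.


OG = 259/(259 − 15.0) = 1.0615
FG = 259/(259 − 1.8) = 1.0070
ABV = (1.0615 − 1.0070)·131.25

7.1501 % ABV


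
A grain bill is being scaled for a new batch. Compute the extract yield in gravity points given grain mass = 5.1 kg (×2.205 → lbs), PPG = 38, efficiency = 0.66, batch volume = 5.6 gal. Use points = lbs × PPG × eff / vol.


lbs = 5.1 × 2.205 = 11.2455
points = 11.2455 × 38 × 0.66 / 5.6

50.3638 points


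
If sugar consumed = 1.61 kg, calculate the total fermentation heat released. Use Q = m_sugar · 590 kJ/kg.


Q = 1.61 · 590

949.9000 kJ


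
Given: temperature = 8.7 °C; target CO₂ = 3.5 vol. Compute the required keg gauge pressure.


psi = vols/(0.01821 + 0.09011·e^(−0.04·T)) − 14.695
psi = 3.5/(0.01821 + 0.09011·e^(−0.04·8.7)) − 14.695

28.0732 psi


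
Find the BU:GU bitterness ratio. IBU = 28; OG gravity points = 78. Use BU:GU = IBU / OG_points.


BU:GU = 28 / 78

0.3590


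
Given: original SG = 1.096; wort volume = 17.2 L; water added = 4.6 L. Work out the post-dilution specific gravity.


SG_new = 1 + (SG_old − 1)·V_old/(V_old + V_water)
pts = (1.096 − 1)·1000·17.2/(17.2 + 4.6) = 75.7431
SG_new = 1 + 75.7431/1000

1.0757


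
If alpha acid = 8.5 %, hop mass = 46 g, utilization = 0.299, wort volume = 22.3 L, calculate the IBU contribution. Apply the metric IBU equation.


IBU = (α/100)·mass·U·1000 / V
IBU = (8.5/100)·46·0.299·1000 / 22.3

52.4256 IBU


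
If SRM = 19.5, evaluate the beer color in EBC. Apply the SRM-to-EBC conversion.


EBC = SRM · 1.97
EBC = 19.5 · 1.97

38.4150 EBC


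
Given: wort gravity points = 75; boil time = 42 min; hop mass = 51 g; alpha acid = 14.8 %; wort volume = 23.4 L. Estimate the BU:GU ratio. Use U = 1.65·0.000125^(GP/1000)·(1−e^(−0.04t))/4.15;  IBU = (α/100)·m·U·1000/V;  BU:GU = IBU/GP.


U = 1.65·0.000125^(75/1000)·(1−e^(−0.04·42))/4.15 = 0.1649
IBU = (14.8/100)·51·0.1649·1000/23.4 = 53.1796
BU:GU = 53.1796/75

0.7091


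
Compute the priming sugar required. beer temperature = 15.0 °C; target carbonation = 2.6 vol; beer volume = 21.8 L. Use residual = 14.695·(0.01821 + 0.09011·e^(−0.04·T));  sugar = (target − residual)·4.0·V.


residual = 14.695·(0.01821 + 0.09011·e^(−0.04·15.0)) = 0.9943
sugar = (2.6 − 0.9943)·4.0·21.8

140.0158 g


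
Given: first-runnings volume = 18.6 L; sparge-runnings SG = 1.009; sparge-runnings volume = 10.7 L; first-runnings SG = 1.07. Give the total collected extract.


total = Σ (SG_i − 1)·1000·V_i
first = (1.07 − 1)·1000·18.6 = 1302.0000
sparge = (1.009 − 1)·1000·10.7 = 96.3000
total = 1302.0000 + 96.3000

1398.3000 gravity·L


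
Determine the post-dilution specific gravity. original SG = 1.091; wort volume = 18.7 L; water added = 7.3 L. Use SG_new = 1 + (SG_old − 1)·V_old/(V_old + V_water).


pts = (1.091 − 1)·1000·18.7/(18.7 + 7.3) = 65.4500
SG_new = 1 + 65.4500/1000

1.0655


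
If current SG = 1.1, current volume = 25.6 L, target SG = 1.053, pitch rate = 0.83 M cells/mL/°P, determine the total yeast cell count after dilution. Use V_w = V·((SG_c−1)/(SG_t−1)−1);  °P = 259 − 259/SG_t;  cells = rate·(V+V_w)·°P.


V_w = 25.6·((1.1−1)/(1.053−1)−1) = 22.7019
V_final = 25.6 + 22.7019 = 48.3019
°P = 259 − 259/1.053 = 13.0361
cells = 0.83·48.3019·13.0361

522.6241 billion cells


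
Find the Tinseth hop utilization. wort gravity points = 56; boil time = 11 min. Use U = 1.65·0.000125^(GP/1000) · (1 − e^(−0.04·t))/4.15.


bigness = 1.65·0.000125^(56/1000) = 0.9975
boil_factor = (1 − e^(−0.04·11))/4.15 = 0.0858
U = 0.9975 · 0.0858

0.0856


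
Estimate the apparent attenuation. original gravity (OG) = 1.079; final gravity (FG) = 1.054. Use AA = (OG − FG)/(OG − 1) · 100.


AA = (1.079 − 1.054)/(1.079 − 1) · 100

31.6456 %


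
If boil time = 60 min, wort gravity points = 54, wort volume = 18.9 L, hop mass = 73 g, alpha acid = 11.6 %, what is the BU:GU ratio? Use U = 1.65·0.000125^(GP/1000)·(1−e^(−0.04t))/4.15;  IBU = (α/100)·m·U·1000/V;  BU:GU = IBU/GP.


U = 1.65·0.000125^(54/1000)·(1−e^(−0.04·60))/4.15 = 0.2225
IBU = (11.6/100)·73·0.2225·1000/18.9 = 99.6980
BU:GU = 99.6980/54

1.8463


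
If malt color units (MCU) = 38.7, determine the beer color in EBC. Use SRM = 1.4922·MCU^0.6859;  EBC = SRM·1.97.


SRM = 1.4922·38.7^0.6859 = 18.3163
EBC = 18.3163·1.97

36.0831 EBC


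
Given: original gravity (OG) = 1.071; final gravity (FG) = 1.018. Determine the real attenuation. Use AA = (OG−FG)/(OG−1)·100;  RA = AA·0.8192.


AA = (1.071 − 1.018)/(1.071 − 1)·100 = 74.6479
RA = 74.6479·0.8192

61.1515 %


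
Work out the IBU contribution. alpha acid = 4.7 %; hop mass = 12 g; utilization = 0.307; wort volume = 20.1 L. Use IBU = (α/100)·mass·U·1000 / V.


IBU = (4.7/100)·12·0.307·1000 / 20.1

8.6143 IBU


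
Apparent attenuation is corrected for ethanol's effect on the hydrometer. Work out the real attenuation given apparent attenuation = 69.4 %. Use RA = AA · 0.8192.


RA = 69.4 · 0.8192

56.8525 %


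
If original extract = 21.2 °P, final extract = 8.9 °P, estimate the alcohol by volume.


SG = 259/(259 − P);  ABV = (OG − FG)·131.25
OG = 259/(259 − 21.2) = 1.0892
FG = 259/(259 − 8.9) = 1.0356
ABV = (1.0892 − 1.0356)·131.25

7.0304 % ABV


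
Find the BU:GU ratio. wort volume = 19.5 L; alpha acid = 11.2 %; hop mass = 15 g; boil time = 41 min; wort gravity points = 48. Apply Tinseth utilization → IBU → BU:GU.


U = 1.65·0.000125^(GP/1000)·(1−e^(−0.04t))/4.15;  IBU = (α/100)·m·U·1000/V;  BU:GU = IBU/GP
U = 1.65·0.000125^(48/1000)·(1−e^(−0.04·41))/4.15 = 0.2082
IBU = (11.2/100)·15·0.2082·1000/19.5 = 17.9353
BU:GU = 17.9353/48

0.3737


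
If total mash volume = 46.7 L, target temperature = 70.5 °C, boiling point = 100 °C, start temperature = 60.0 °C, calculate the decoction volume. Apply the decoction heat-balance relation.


V_dec = V_total·(T_target − T_start)/(T_boil − T_start)
V_dec = 46.7·(70.5 − 60.0)/(100 − 60.0)

12.2588 L


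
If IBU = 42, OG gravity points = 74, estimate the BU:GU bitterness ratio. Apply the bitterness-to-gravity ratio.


BU:GU = IBU / OG_points
BU:GU = 42 / 74

0.5676


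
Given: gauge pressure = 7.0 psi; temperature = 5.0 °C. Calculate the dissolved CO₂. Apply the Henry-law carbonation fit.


vols = (P + 14.695)·(0.01821 + 0.09011·e^(−0.04·T))
vols = (7.0 + 14.695)·(0.01821 + 0.09011·e^(−0.04·5.0))

1.9956 volumes


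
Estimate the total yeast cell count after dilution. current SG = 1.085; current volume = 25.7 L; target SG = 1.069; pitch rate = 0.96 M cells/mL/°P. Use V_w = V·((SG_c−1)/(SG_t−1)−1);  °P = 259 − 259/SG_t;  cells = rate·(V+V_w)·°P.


V_w = 25.7·((1.085−1)/(1.069−1)−1) = 5.9594
V_final = 25.7 + 5.9594 = 31.6594
°P = 259 − 259/1.069 = 16.7175
cells = 0.96·31.6594·16.7175

508.0955 billion cells


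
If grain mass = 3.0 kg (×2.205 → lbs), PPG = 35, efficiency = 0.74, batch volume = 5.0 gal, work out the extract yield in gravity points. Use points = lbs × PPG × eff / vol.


lbs = 3.0 × 2.205 = 6.6150
points = 6.6150 × 35 × 0.74 / 5.0

34.2657 points


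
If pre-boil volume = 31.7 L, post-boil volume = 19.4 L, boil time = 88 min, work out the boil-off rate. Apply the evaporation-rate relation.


rate = (V_pre − V_post) / (t_min/60)
rate = (31.7 − 19.4) / (88/60)

8.3864 L/hr


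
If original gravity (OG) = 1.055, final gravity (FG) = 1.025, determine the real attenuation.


AA = (OG−FG)/(OG−1)·100;  RA = AA·0.8192
AA = (1.055 − 1.025)/(1.055 − 1)·100 = 54.5455
RA = 54.5455·0.8192

44.6836 %


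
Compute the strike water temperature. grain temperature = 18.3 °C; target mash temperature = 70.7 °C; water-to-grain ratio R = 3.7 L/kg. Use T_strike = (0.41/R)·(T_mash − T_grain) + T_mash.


T_strike = (0.41/3.7)·(70.7 − 18.3) + 70.7

76.5065 °C


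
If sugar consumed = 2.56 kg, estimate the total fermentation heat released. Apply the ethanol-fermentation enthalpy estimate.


Q = m_sugar · 590 kJ/kg
Q = 2.56 · 590

1510.4000 kJ


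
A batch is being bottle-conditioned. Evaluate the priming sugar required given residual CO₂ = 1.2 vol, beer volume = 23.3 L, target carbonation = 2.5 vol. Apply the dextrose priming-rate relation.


sugar = (target − residual)·4.0·V
sugar = (2.5 − 1.2)·4.0·23.3

121.1600 g


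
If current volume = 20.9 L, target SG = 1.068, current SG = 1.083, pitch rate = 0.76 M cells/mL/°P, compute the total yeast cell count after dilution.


V_w = V·((SG_c−1)/(SG_t−1)−1);  °P = 259 − 259/SG_t;  cells = rate·(V+V_w)·°P
V_w = 20.9·((1.083−1)/(1.068−1)−1) = 4.6103
V_final = 20.9 + 4.6103 = 25.5103
°P = 259 − 259/1.068 = 16.4906
cells = 0.76·25.5103·16.4906

319.7176 billion cells


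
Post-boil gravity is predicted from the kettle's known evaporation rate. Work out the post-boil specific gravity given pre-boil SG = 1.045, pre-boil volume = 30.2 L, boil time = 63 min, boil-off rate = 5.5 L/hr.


V_post = V_pre − rate·(t/60);  SG_post = 1 + (SG_pre−1)·V_pre/V_post
V_post = 30.2 − 5.5·(63/60) = 24.4250
SG_post = 1 + (1.045 − 1)·30.2/24.4250

1.0556


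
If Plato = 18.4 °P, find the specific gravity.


SG = 259/(259 − P)
SG = 259/(259 − 18.4)

1.0765


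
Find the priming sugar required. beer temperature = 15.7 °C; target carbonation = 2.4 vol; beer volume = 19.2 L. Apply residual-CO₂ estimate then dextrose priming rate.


residual = 14.695·(0.01821 + 0.09011·e^(−0.04·T));  sugar = (target − residual)·4.0·V
residual = 14.695·(0.01821 + 0.09011·e^(−0.04·15.7)) = 0.9742
sugar = (2.4 − 0.9742)·4.0·19.2

109.4978 g


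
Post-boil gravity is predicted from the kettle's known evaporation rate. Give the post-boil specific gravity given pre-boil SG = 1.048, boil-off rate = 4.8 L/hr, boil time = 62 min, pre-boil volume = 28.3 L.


V_post = V_pre − rate·(t/60);  SG_post = 1 + (SG_pre−1)·V_pre/V_post
V_post = 28.3 − 4.8·(62/60) = 23.3400
SG_post = 1 + (1.048 − 1)·28.3/23.3400

1.0582


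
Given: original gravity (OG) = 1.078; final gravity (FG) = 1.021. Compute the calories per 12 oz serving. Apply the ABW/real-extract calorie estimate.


ABW = (OG−FG)·131.25·0.79/FG;  °P = 259 − 259/SG (for OG→OE and FG→AE);  RE = 0.1808·OE + 0.8192·AE;  Cal = (6.9·ABW + 4·(RE−0.1))·FG·3.55
ABW = (1.078 − 1.021)·131.25·0.79/1.021 = 5.7886
OE = 259 − 259/1.078 = 18.7403 °P
AE = 259 − 259/1.021 = 5.3271 °P
RE = 0.1808·18.7403 + 0.8192·5.3271 = 7.7522 °P
Cal = (6.9·5.7886 + 4·(7.7522−0.1))·1.021·3.55

255.7135 kcal


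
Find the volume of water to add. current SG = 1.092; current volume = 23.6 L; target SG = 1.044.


V_water = V·((SG_curr − 1)/(SG_target − 1) − 1)
V_water = 23.6·((1.092 − 1)/(1.044 − 1) − 1)

25.7455 L


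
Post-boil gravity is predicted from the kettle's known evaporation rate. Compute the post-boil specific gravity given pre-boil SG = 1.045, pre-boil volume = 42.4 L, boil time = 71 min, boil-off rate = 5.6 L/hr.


V_post = V_pre − rate·(t/60);  SG_post = 1 + (SG_pre−1)·V_pre/V_post
V_post = 42.4 − 5.6·(71/60) = 35.7733
SG_post = 1 + (1.045 − 1)·42.4/35.7733

1.0533


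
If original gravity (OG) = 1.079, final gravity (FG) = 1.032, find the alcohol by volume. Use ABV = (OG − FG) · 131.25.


ABV = (1.079 − 1.032) · 131.25

6.1687 % ABV


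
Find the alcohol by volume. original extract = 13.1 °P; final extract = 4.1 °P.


SG = 259/(259 − P);  ABV = (OG − FG)·131.25
OG = 259/(259 − 13.1) = 1.0533
FG = 259/(259 − 4.1) = 1.0161
ABV = (1.0533 − 1.0161)·131.25

4.8810 % ABV


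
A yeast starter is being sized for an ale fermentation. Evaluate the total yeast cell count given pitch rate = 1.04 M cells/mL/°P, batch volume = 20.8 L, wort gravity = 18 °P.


cells (billions) = rate · V_L · °P
cells = 1.04 · 20.8 · 18

389.3760 billion cells


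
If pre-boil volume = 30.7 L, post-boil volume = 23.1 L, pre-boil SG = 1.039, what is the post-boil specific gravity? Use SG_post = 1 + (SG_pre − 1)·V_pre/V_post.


pts_pre = (1.039 − 1)·1000 = 39.0000
pts_post = 39.0000·30.7/23.1 = 51.8312
SG_post = 1 + 51.8312/1000

1.0518


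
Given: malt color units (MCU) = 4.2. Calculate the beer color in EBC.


SRM = 1.4922·MCU^0.6859;  EBC = SRM·1.97
SRM = 1.4922·4.2^0.6859 = 3.9931
EBC = 3.9931·1.97

7.8665 EBC


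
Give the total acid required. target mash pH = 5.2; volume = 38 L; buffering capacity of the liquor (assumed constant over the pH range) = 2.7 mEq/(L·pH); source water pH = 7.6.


acid = buffering capacity · (pH_source − pH_target) · V
acid = 2.7 · (7.6 − 5.2) · 38

246.2400 mEq


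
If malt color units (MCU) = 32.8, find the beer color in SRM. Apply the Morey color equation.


SRM = 1.4922 · MCU^0.6859
SRM = 1.4922 · 32.8^0.6859

16.3518 SRM


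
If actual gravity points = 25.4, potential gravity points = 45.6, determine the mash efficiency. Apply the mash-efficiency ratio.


efficiency = actual / potential × 100
efficiency = 25.4 / 45.6 × 100

55.7018 %


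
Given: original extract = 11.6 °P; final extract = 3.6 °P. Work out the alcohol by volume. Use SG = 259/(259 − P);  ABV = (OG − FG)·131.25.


OG = 259/(259 − 11.6) = 1.0469
FG = 259/(259 − 3.6) = 1.0141
ABV = (1.0469 − 1.0141)·131.25

4.3040 % ABV


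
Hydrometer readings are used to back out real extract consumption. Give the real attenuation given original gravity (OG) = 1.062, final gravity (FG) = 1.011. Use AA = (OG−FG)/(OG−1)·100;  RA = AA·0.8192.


AA = (1.062 − 1.011)/(1.062 − 1)·100 = 82.2581
RA = 82.2581·0.8192

67.3858 %


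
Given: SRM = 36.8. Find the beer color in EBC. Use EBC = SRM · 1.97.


EBC = 36.8 · 1.97

72.4960 EBC


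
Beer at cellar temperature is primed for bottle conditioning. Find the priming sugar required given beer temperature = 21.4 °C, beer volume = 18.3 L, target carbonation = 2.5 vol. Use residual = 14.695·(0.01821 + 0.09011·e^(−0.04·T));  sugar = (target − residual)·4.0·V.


residual = 14.695·(0.01821 + 0.09011·e^(−0.04·21.4)) = 0.8302
sugar = (2.5 − 0.8302)·4.0·18.3

122.2309 g


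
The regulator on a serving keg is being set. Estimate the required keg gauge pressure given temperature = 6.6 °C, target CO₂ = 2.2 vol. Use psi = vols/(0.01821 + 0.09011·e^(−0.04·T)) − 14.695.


psi = 2.2/(0.01821 + 0.09011·e^(−0.04·6.6)) − 14.695

10.4731 psi


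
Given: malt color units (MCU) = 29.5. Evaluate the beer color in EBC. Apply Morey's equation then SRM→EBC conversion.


SRM = 1.4922·MCU^0.6859;  EBC = SRM·1.97
SRM = 1.4922·29.5^0.6859 = 15.2047
EBC = 15.2047·1.97

29.9533 EBC


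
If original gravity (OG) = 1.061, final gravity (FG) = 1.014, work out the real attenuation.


AA = (OG−FG)/(OG−1)·100;  RA = AA·0.8192
AA = (1.061 − 1.014)/(1.061 − 1)·100 = 77.0492
RA = 77.0492·0.8192

63.1187 %


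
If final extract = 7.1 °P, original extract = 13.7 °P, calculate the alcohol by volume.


SG = 259/(259 − P);  ABV = (OG − FG)·131.25
OG = 259/(259 − 13.7) = 1.0558
FG = 259/(259 − 7.1) = 1.0282
ABV = (1.0558 − 1.0282)·131.25

3.6309 % ABV


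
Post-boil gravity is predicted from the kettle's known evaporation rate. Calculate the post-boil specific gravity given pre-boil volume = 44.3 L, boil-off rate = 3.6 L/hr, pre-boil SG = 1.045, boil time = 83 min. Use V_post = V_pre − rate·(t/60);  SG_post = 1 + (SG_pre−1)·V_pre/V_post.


V_post = 44.3 − 3.6·(83/60) = 39.3200
SG_post = 1 + (1.045 − 1)·44.3/39.3200

1.0507


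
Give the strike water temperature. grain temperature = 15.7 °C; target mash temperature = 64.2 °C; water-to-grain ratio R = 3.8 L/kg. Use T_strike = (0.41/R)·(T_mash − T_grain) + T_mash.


T_strike = (0.41/3.8)·(64.2 − 15.7) + 64.2

69.4329 °C


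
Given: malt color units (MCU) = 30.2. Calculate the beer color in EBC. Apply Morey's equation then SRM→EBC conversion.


SRM = 1.4922·MCU^0.6859;  EBC = SRM·1.97
SRM = 1.4922·30.2^0.6859 = 15.4513
EBC = 15.4513·1.97

30.4390 EBC


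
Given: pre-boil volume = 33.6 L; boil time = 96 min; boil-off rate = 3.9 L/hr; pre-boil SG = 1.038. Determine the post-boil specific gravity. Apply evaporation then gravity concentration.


V_post = V_pre − rate·(t/60);  SG_post = 1 + (SG_pre−1)·V_pre/V_post
V_post = 33.6 − 3.9·(96/60) = 27.3600
SG_post = 1 + (1.038 − 1)·33.6/27.3600

1.0467


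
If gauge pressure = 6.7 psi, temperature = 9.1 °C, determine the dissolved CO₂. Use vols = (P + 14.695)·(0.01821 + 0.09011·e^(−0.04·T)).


vols = (6.7 + 14.695)·(0.01821 + 0.09011·e^(−0.04·9.1))

1.7293 volumes


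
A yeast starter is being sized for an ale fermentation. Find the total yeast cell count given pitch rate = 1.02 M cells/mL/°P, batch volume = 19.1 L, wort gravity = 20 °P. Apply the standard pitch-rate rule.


cells (billions) = rate · V_L · °P
cells = 1.02 · 19.1 · 20

389.6400 billion cells


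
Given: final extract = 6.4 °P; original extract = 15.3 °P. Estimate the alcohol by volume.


SG = 259/(259 − P);  ABV = (OG − FG)·131.25
OG = 259/(259 − 15.3) = 1.0628
FG = 259/(259 − 6.4) = 1.0253
ABV = (1.0628 − 1.0253)·131.25

4.9147 % ABV


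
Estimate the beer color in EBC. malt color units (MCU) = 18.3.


SRM = 1.4922·MCU^0.6859;  EBC = SRM·1.97
SRM = 1.4922·18.3^0.6859 = 10.9583
EBC = 10.9583·1.97

21.5878 EBC


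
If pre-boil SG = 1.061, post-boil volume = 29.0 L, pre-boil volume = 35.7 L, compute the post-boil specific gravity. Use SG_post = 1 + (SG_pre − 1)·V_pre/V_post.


pts_pre = (1.061 − 1)·1000 = 61.0000
pts_post = 61.0000·35.7/29.0 = 75.0931
SG_post = 1 + 75.0931/1000

1.0751


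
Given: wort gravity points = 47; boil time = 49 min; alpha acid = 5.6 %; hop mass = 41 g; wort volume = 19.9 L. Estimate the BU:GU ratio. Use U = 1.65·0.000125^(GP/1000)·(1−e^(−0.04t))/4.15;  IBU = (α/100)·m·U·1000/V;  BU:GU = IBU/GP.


U = 1.65·0.000125^(47/1000)·(1−e^(−0.04·49))/4.15 = 0.2239
IBU = (5.6/100)·41·0.2239·1000/19.9 = 25.8330
BU:GU = 25.8330/47

0.5496


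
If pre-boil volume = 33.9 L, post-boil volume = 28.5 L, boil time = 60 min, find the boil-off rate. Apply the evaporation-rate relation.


rate = (V_pre − V_post) / (t_min/60)
rate = (33.9 − 28.5) / (60/60)

5.4000 L/hr


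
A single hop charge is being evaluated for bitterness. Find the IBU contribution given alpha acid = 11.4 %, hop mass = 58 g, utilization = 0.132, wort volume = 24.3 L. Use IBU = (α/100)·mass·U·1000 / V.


IBU = (11.4/100)·58·0.132·1000 / 24.3

35.9170 IBU


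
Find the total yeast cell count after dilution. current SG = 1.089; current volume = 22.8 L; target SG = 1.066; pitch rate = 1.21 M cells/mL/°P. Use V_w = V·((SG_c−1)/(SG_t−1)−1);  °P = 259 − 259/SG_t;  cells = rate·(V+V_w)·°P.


V_w = 22.8·((1.089−1)/(1.066−1)−1) = 7.9455
V_final = 22.8 + 7.9455 = 30.7455
°P = 259 − 259/1.066 = 16.0356
cells = 1.21·30.7455·16.0356

596.5582 billion cells


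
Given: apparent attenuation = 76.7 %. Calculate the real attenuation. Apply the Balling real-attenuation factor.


RA = AA · 0.8192
RA = 76.7 · 0.8192

62.8326 %


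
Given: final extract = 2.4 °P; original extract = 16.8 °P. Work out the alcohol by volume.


SG = 259/(259 − P);  ABV = (OG − FG)·131.25
OG = 259/(259 − 16.8) = 1.0694
FG = 259/(259 − 2.4) = 1.0094
ABV = (1.0694 − 1.0094)·131.25

7.8765 % ABV


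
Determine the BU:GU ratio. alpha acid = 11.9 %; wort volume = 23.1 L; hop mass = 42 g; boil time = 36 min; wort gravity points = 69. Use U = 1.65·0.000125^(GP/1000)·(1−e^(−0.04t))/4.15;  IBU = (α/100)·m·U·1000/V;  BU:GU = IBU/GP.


U = 1.65·0.000125^(69/1000)·(1−e^(−0.04·36))/4.15 = 0.1632
IBU = (11.9/100)·42·0.1632·1000/23.1 = 35.3080
BU:GU = 35.3080/69

0.5117


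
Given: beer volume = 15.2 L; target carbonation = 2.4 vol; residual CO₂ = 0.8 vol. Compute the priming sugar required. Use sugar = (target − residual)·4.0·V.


sugar = (2.4 − 0.8)·4.0·15.2

97.2800 g


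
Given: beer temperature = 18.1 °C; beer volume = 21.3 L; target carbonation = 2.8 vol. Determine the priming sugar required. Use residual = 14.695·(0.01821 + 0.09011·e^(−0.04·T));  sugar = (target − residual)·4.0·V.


residual = 14.695·(0.01821 + 0.09011·e^(−0.04·18.1)) = 0.9096
sugar = (2.8 − 0.9096)·4.0·21.3

161.0652 g


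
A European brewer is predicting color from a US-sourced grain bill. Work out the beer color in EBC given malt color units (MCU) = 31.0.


SRM = 1.4922·MCU^0.6859;  EBC = SRM·1.97
SRM = 1.4922·31.0^0.6859 = 15.7308
EBC = 15.7308·1.97

30.9898 EBC


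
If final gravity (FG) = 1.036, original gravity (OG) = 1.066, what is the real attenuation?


AA = (OG−FG)/(OG−1)·100;  RA = AA·0.8192
AA = (1.066 − 1.036)/(1.066 − 1)·100 = 45.4545
RA = 45.4545·0.8192

37.2364 %


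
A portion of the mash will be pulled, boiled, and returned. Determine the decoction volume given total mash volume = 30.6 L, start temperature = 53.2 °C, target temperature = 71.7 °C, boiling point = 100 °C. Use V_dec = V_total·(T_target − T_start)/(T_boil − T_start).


V_dec = 30.6·(71.7 − 53.2)/(100 − 53.2)

12.0962 L


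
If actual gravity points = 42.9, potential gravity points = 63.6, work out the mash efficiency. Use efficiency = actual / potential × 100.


efficiency = 42.9 / 63.6 × 100

67.4528 %


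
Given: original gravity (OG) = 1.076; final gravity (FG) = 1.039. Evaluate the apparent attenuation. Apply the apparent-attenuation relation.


AA = (OG − FG)/(OG − 1) · 100
AA = (1.076 − 1.039)/(1.076 − 1) · 100

48.6842 %


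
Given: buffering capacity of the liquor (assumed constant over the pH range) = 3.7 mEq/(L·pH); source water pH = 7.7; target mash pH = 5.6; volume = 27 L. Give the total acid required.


acid = buffering capacity · (pH_source − pH_target) · V
acid = 3.7 · (7.7 − 5.6) · 27

209.7900 mEq


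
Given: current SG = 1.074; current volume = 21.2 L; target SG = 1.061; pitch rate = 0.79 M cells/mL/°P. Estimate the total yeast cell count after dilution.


V_w = V·((SG_c−1)/(SG_t−1)−1);  °P = 259 − 259/SG_t;  cells = rate·(V+V_w)·°P
V_w = 21.2·((1.074−1)/(1.061−1)−1) = 4.5180
V_final = 21.2 + 4.5180 = 25.7180
°P = 259 − 259/1.061 = 14.8907
cells = 0.79·25.7180·14.8907

302.5374 billion cells


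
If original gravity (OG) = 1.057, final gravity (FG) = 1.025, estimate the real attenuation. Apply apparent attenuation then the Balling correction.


AA = (OG−FG)/(OG−1)·100;  RA = AA·0.8192
AA = (1.057 − 1.025)/(1.057 − 1)·100 = 56.1404
RA = 56.1404·0.8192

45.9902 %


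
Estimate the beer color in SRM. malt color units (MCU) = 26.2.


SRM = 1.4922 · MCU^0.6859
SRM = 1.4922 · 26.2^0.6859

14.0165 SRM


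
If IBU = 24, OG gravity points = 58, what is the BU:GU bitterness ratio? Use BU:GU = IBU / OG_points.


BU:GU = 24 / 58

0.4138


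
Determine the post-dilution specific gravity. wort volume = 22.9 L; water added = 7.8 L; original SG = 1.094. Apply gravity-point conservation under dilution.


SG_new = 1 + (SG_old − 1)·V_old/(V_old + V_water)
pts = (1.094 − 1)·1000·22.9/(22.9 + 7.8) = 70.1173
SG_new = 1 + 70.1173/1000

1.0701


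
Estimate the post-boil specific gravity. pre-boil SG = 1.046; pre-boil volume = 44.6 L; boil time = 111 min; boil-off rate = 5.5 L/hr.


V_post = V_pre − rate·(t/60);  SG_post = 1 + (SG_pre−1)·V_pre/V_post
V_post = 44.6 − 5.5·(111/60) = 34.4250
SG_post = 1 + (1.046 − 1)·44.6/34.4250

1.0596


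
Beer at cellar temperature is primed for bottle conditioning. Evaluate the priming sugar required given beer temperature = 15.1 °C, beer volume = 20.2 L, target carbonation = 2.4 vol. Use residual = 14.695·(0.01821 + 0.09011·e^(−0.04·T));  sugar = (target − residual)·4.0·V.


residual = 14.695·(0.01821 + 0.09011·e^(−0.04·15.1)) = 0.9914
sugar = (2.4 − 0.9914)·4.0·20.2

113.8138 g


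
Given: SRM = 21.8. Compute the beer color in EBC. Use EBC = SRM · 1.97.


EBC = 21.8 · 1.97

42.9460 EBC


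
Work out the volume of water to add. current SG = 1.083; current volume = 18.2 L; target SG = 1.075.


V_water = V·((SG_curr − 1)/(SG_target − 1) − 1)
V_water = 18.2·((1.083 − 1)/(1.075 − 1) − 1)

1.9413 L


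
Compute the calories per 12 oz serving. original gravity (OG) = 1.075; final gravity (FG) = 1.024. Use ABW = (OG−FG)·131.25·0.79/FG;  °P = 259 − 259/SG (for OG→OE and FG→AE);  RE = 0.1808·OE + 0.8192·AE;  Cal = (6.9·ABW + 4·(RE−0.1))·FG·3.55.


ABW = (1.075 − 1.024)·131.25·0.79/1.024 = 5.1641
OE = 259 − 259/1.075 = 18.0698 °P
AE = 259 − 259/1.024 = 6.0703 °P
RE = 0.1808·18.0698 + 0.8192·6.0703 = 8.2398 °P
Cal = (6.9·5.1641 + 4·(8.2398−0.1))·1.024·3.55

247.8905 kcal


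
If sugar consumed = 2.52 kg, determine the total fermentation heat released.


Q = m_sugar · 590 kJ/kg
Q = 2.52 · 590

1486.8000 kJ


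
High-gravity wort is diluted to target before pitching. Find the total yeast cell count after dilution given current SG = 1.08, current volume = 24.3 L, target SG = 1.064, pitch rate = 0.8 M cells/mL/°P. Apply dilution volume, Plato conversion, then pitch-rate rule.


V_w = V·((SG_c−1)/(SG_t−1)−1);  °P = 259 − 259/SG_t;  cells = rate·(V+V_w)·°P
V_w = 24.3·((1.08−1)/(1.064−1)−1) = 6.0750
V_final = 24.3 + 6.0750 = 30.3750
°P = 259 − 259/1.064 = 15.5789
cells = 0.8·30.3750·15.5789

378.5684 billion cells


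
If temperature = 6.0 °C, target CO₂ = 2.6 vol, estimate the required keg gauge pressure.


psi = vols/(0.01821 + 0.09011·e^(−0.04·T)) − 14.695
psi = 2.6/(0.01821 + 0.09011·e^(−0.04·6.0)) − 14.695

14.4880 psi


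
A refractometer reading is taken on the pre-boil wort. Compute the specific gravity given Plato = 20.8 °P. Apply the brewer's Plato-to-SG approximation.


SG = 259/(259 − P)
SG = 259/(259 − 20.8)

1.0873


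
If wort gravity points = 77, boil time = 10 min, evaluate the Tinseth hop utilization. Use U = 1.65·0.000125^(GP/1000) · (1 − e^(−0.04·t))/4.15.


bigness = 1.65·0.000125^(77/1000) = 0.8259
boil_factor = (1 − e^(−0.04·10))/4.15 = 0.0794
U = 0.8259 · 0.0794

0.0656


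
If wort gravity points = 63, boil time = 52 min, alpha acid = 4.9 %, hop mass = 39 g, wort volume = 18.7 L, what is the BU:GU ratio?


U = 1.65·0.000125^(GP/1000)·(1−e^(−0.04t))/4.15;  IBU = (α/100)·m·U·1000/V;  BU:GU = IBU/GP
U = 1.65·0.000125^(63/1000)·(1−e^(−0.04·52))/4.15 = 0.1975
IBU = (4.9/100)·39·0.1975·1000/18.7 = 20.1838
BU:GU = 20.1838/63

0.3204


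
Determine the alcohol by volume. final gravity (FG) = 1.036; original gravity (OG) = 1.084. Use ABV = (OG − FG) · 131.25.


ABV = (1.084 − 1.036) · 131.25

6.3000 % ABV


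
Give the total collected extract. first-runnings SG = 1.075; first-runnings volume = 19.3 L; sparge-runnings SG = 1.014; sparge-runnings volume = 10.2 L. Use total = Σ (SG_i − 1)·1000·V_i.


first = (1.075 − 1)·1000·19.3 = 1447.5000
sparge = (1.014 − 1)·1000·10.2 = 142.8000
total = 1447.5000 + 142.8000

1590.3000 gravity·L


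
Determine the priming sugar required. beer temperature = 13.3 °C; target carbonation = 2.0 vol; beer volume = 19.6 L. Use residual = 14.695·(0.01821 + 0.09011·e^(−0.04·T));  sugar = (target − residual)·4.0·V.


residual = 14.695·(0.01821 + 0.09011·e^(−0.04·13.3)) = 1.0454
sugar = (2.0 − 1.0454)·4.0·19.6

74.8367 g


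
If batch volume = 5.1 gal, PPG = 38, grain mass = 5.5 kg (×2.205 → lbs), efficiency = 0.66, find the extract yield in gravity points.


points = lbs × PPG × eff / vol
lbs = 5.5 × 2.205 = 12.1275
points = 12.1275 × 38 × 0.66 / 5.1

59.6388 points


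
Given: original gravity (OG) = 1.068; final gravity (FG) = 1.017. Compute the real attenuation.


AA = (OG−FG)/(OG−1)·100;  RA = AA·0.8192
AA = (1.068 − 1.017)/(1.068 − 1)·100 = 75.0000
RA = 75.0000·0.8192

61.4400 %


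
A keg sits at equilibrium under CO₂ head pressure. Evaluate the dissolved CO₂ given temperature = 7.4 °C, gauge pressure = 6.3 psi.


vols = (P + 14.695)·(0.01821 + 0.09011·e^(−0.04·T))
vols = (6.3 + 14.695)·(0.01821 + 0.09011·e^(−0.04·7.4))

1.7895 volumes


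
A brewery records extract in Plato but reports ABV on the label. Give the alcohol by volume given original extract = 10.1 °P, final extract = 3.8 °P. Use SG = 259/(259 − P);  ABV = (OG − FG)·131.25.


OG = 259/(259 − 10.1) = 1.0406
FG = 259/(259 − 3.8) = 1.0149
ABV = (1.0406 − 1.0149)·131.25

3.3716 % ABV


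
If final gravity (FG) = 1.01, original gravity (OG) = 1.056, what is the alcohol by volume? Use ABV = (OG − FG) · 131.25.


ABV = (1.056 − 1.01) · 131.25

6.0375 % ABV


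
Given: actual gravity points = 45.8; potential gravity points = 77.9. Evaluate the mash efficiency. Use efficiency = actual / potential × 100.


efficiency = 45.8 / 77.9 × 100

58.7933 %


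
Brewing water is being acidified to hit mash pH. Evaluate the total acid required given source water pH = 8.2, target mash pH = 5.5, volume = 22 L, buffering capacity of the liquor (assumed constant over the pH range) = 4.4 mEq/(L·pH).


acid = buffering capacity · (pH_source − pH_target) · V
acid = 4.4 · (8.2 − 5.5) · 22

261.3600 mEq


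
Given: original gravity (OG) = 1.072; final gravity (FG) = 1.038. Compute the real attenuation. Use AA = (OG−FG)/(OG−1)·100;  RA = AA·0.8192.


AA = (1.072 − 1.038)/(1.072 − 1)·100 = 47.2222
RA = 47.2222·0.8192

38.6844 %


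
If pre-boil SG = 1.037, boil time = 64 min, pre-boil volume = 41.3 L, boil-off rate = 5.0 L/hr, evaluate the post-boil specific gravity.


V_post = V_pre − rate·(t/60);  SG_post = 1 + (SG_pre−1)·V_pre/V_post
V_post = 41.3 − 5.0·(64/60) = 35.9667
SG_post = 1 + (1.037 − 1)·41.3/35.9667

1.0425
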